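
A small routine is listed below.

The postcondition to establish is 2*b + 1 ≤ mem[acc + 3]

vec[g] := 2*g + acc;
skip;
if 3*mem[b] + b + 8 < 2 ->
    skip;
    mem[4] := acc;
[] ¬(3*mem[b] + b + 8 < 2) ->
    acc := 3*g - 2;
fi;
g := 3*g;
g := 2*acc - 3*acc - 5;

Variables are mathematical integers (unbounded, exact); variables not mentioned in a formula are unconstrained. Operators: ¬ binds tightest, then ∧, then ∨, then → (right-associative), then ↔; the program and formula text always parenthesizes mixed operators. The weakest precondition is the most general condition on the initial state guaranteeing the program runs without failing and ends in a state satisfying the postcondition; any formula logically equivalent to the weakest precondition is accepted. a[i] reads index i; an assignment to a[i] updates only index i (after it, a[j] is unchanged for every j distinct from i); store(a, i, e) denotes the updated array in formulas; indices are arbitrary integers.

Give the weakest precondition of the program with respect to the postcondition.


Working backward. After the program, the postcondition 2*b + 1 ≤ mem[acc + 3] must hold; in canonical form it is 2*b ≤ mem[acc + 3] - 1.
Before g := 2*acc - 3*acc - 5: 2*b ≤ mem[acc + 3] - 1
Before g := 3*g: 2*b ≤ mem[acc + 3] - 1
Then branch requires 2*b ≤ store(mem, 4, acc)[acc + 3] - 1; else branch requires 2*b ≤ mem[3*g + 1] - 1.
Before the if: (3*mem[b] + b < -6 → 2*b ≤ store(mem, 4, acc)[acc + 3] - 1) ∧ ((¬(3*mem[b] + b < -6)) → 2*b ≤ mem[3*g + 1] - 1)
Before skip: (3*mem[b] + b < -6 → 2*b ≤ store(mem, 4, acc)[acc + 3] - 1) ∧ ((¬(3*mem[b] + b < -6)) → 2*b ≤ mem[3*g + 1] - 1)
Before vec[g] := 2*g + acc: (3*mem[b] + b < -6 → 2*b ≤ store(mem, 4, acc)[acc + 3] - 1) ∧ ((¬(3*mem[b] + b < -6)) → 2*b ≤ mem[3*g + 1] - 1)
Answer: WP = (3*mem[b] + b < -6 → 2*b ≤ store(mem, 4, acc)[acc + 3] - 1) ∧ ((¬(3*mem[b] + b < -6)) → 2*b ≤ mem[3*g + 1] - 1)


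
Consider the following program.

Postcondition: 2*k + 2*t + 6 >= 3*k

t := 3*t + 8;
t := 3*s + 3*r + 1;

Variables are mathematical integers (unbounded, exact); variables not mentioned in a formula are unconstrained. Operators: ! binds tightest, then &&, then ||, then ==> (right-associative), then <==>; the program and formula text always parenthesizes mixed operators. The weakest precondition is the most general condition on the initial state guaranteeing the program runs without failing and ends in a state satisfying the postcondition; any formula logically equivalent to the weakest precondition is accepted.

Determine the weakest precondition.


Working backward. After the program, the postcondition 2*k + 2*t + 6 >= 3*k must hold; in canonical form it is 2*t >= k - 6.
Before t := 3*s + 3*r + 1: 6*r + 6*s >= k - 8
Before t := 3*t + 8: 6*r + 6*s >= k - 8
Answer: WP = 6*r + 6*s >= k - 8


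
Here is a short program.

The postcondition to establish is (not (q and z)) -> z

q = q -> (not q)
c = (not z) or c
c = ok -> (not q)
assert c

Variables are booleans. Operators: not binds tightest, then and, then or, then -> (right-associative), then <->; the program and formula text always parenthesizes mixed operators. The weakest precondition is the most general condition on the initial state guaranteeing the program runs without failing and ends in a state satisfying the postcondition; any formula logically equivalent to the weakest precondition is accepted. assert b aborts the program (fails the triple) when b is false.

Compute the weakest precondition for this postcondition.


Working backward. After the program, (not (q and z)) -> z must hold.
Before assert c: c and ((not (q and z)) -> z)
Before c := ok -> (not q): (ok -> (not q)) and ((not (q and z)) -> z)
Before c := (not z) or c: (ok -> (not q)) and ((not (q and z)) -> z)
Before q := q -> (not q): (ok -> (not (q -> (not q)))) and ((not ((q -> (not q)) and z)) -> z)
Answer: WP = (ok -> (not (q -> (not q)))) and ((not ((q -> (not q)) and z)) -> z)


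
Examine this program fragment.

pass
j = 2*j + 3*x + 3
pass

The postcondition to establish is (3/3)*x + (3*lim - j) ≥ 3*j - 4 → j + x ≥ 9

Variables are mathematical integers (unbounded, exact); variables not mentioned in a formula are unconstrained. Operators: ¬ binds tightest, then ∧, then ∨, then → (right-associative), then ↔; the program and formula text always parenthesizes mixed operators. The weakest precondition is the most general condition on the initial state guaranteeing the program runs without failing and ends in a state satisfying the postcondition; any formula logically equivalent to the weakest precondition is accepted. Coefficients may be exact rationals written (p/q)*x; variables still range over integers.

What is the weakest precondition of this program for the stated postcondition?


Working backward. After the program, the postcondition (3/3)*x + (3*lim - j) ≥ 3*j - 4 → j + x ≥ 9 must hold; in canonical form it is 3*lim + x ≥ 4*j - 4 → j + x ≥ 9.
Before skip: 3*lim + x ≥ 4*j - 4 → j + x ≥ 9
Before j := 2*j + 3*x + 3: 3*lim ≥ 8*j + 11*x + 8 → 2*j + 4*x ≥ 6
Before skip: 3*lim ≥ 8*j + 11*x + 8 → 2*j + 4*x ≥ 6
Answer: WP = 3*lim ≥ 8*j + 11*x + 8 → 2*j + 4*x ≥ 6


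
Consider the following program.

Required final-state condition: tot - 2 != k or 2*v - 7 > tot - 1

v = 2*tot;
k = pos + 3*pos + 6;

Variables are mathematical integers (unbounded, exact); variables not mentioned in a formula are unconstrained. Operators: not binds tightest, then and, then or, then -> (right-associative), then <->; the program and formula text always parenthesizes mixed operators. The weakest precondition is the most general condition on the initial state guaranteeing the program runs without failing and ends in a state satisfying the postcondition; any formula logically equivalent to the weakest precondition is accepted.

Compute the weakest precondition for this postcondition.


Working backward. After the program, the postcondition tot - 2 != k or 2*v - 7 > tot - 1 must hold; in canonical form it is tot != k + 2 or 2*v > tot + 6.
Before k := pos + 3*pos + 6: tot != 4*pos + 8 or 2*v > tot + 6
Before v := 2*tot: tot != 4*pos + 8 or 3*tot > 6
Answer: WP = tot != 4*pos + 8 or 3*tot > 6


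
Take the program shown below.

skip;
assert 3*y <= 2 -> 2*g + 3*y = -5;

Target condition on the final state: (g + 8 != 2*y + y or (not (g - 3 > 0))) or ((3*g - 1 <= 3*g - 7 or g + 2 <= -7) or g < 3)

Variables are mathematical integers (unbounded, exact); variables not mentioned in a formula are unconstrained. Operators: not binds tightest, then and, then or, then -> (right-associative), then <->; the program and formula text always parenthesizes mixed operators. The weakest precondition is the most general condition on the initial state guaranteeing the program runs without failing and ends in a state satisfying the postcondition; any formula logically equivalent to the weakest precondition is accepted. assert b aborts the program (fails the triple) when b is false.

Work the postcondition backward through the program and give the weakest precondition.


Working backward. After the program, the postcondition (g + 8 != 2*y + y or (not (g - 3 > 0))) or ((3*g - 1 <= 3*g - 7 or g + 2 <= -7) or g < 3) must hold; in canonical form it is g != 3*y - 8 or (not (g > 3)) or g <= -9 or g < 3.
Before assert 3*y <= 2 -> 2*g + 3*y = -5: (3*y <= 2 -> 2*g + 3*y = -5) and (g != 3*y - 8 or (not (g > 3)) or g <= -9 or g < 3)
Before skip: (3*y <= 2 -> 2*g + 3*y = -5) and (g != 3*y - 8 or (not (g > 3)) or g <= -9 or g < 3)
Answer: WP = (3*y <= 2 -> 2*g + 3*y = -5) and (g != 3*y - 8 or (not (g > 3)) or g <= -9 or g < 3)


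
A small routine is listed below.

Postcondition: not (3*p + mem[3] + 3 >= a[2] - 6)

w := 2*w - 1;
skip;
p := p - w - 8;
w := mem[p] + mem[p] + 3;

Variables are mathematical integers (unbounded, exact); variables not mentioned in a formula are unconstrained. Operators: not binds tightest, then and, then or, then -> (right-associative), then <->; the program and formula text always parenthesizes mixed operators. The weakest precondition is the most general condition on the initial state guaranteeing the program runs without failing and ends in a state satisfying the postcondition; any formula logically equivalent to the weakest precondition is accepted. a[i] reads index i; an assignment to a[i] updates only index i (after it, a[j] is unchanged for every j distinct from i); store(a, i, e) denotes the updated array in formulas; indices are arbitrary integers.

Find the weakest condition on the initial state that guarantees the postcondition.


Working backward. After the program, the postcondition not (3*p + mem[3] + 3 >= a[2] - 6) must hold; in canonical form it is not (mem[3] + 3*p >= a[2] - 9).
Before w := mem[p] + mem[p] + 3: not (mem[3] + 3*p >= a[2] - 9)
Before p := p - w - 8: not (mem[3] + 3*p >= a[2] + 3*w + 15)
Before skip: not (mem[3] + 3*p >= a[2] + 3*w + 15)
Before w := 2*w - 1: not (mem[3] + 3*p >= a[2] + 6*w + 12)
Answer: WP = not (mem[3] + 3*p >= a[2] + 6*w + 12)


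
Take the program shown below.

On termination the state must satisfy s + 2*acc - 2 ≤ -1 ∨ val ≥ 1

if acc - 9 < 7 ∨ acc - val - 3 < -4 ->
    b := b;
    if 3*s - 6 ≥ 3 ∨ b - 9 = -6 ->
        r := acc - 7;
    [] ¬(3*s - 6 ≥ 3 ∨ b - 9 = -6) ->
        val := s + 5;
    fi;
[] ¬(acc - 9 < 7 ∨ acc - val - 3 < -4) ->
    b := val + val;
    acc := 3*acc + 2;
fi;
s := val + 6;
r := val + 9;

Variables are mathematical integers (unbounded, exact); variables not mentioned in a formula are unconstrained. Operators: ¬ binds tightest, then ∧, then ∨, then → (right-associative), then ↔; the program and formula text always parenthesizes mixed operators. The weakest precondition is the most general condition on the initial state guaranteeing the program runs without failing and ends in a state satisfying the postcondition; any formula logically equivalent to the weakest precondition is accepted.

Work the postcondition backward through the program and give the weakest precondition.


Working backward. After the program, the postcondition s + 2*acc - 2 ≤ -1 ∨ val ≥ 1 must hold; in canonical form it is 2*acc + s ≤ 1 ∨ val ≥ 1.
Before r := val + 9: 2*acc + s ≤ 1 ∨ val ≥ 1
Before s := val + 6: 2*acc + val ≤ -5 ∨ val ≥ 1
Then branch requires ((3*s ≥ 9 ∨ b = 3) → (2*acc + val ≤ -5 ∨ val ≥ 1)) ∧ ((¬(3*s ≥ 9 ∨ b = 3)) → (2*acc + s ≤ -10 ∨ s ≥ -4)); else branch requires 6*acc + val ≤ -9 ∨ val ≥ 1.
Before the if: ((acc < 16 ∨ acc < val - 1) → (((3*s ≥ 9 ∨ b = 3) → (2*acc + val ≤ -5 ∨ val ≥ 1)) ∧ ((¬(3*s ≥ 9 ∨ b = 3)) → (2*acc + s ≤ -10 ∨ s ≥ -4)))) ∧ ((¬(acc < 16 ∨ acc < val - 1)) → (6*acc + val ≤ -9 ∨ val ≥ 1))
Answer: WP = ((acc < 16 ∨ acc < val - 1) → (((3*s ≥ 9 ∨ b = 3) → (2*acc + val ≤ -5 ∨ val ≥ 1)) ∧ ((¬(3*s ≥ 9 ∨ b = 3)) → (2*acc + s ≤ -10 ∨ s ≥ -4)))) ∧ ((¬(acc < 16 ∨ acc < val - 1)) → (6*acc + val ≤ -9 ∨ val ≥ 1))


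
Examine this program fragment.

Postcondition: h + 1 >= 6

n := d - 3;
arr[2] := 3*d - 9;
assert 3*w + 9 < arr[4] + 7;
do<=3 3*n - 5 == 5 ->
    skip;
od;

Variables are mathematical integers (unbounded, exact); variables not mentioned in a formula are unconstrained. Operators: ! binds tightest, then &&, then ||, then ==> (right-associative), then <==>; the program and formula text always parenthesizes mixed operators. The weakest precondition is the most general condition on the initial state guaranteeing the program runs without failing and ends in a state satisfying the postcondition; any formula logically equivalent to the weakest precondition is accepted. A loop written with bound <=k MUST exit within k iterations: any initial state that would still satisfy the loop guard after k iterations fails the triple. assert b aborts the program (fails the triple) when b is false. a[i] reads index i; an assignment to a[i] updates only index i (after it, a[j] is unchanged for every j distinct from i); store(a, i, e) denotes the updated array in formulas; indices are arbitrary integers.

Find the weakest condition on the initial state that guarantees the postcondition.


Working backward. After the program, the postcondition h + 1 >= 6 must hold; in canonical form it is h >= 5.
Before the loop (bound <=3), unroll the exhaustion recursion (WP_0 = exit-now case; WP_j = one more guarded iteration, up to j = 3):
  WP_0: (!(3*n == 10)) && h >= 5
  WP_1: (3*n == 10 ==> ((!(3*n == 10)) && h >= 5)) && ((!(3*n == 10)) ==> h >= 5)
  WP_2: (3*n == 10 ==> ((3*n == 10 ==> ((!(3*n == 10)) && h >= 5)) && ((!(3*n == 10)) ==> h >= 5))) && ((!(3*n == 10)) ==> h >= 5)
  WP_3: (3*n == 10 ==> ((3*n == 10 ==> ((3*n == 10 ==> ((!(3*n == 10)) && h >= 5)) && ((!(3*n == 10)) ==> h >= 5))) && ((!(3*n == 10)) ==> h >= 5))) && ((!(3*n == 10)) ==> h >= 5)
So before the loop: (3*n == 10 ==> ((3*n == 10 ==> ((3*n == 10 ==> ((!(3*n == 10)) && h >= 5)) && ((!(3*n == 10)) ==> h >= 5))) && ((!(3*n == 10)) ==> h >= 5))) && ((!(3*n == 10)) ==> h >= 5)
Before assert 3*w + 9 < arr[4] + 7: 3*w < arr[4] - 2 && (3*n == 10 ==> ((3*n == 10 ==> ((3*n == 10 ==> ((!(3*n == 10)) && h >= 5)) && ((!(3*n == 10)) ==> h >= 5))) && ((!(3*n == 10)) ==> h >= 5))) && ((!(3*n == 10)) ==> h >= 5)
Before arr[2] := 3*d - 9: 3*w < arr[4] - 2 && (3*n == 10 ==> ((3*n == 10 ==> ((3*n == 10 ==> ((!(3*n == 10)) && h >= 5)) && ((!(3*n == 10)) ==> h >= 5))) && ((!(3*n == 10)) ==> h >= 5))) && ((!(3*n == 10)) ==> h >= 5)
Before n := d - 3: 3*w < arr[4] - 2 && (3*d == 19 ==> ((3*d == 19 ==> ((3*d == 19 ==> ((!(3*d == 19)) && h >= 5)) && ((!(3*d == 19)) ==> h >= 5))) && ((!(3*d == 19)) ==> h >= 5))) && ((!(3*d == 19)) ==> h >= 5)
Answer: WP = 3*w < arr[4] - 2 && (3*d == 19 ==> ((3*d == 19 ==> ((3*d == 19 ==> ((!(3*d == 19)) && h >= 5)) && ((!(3*d == 19)) ==> h >= 5))) && ((!(3*d == 19)) ==> h >= 5))) && ((!(3*d == 19)) ==> h >= 5)


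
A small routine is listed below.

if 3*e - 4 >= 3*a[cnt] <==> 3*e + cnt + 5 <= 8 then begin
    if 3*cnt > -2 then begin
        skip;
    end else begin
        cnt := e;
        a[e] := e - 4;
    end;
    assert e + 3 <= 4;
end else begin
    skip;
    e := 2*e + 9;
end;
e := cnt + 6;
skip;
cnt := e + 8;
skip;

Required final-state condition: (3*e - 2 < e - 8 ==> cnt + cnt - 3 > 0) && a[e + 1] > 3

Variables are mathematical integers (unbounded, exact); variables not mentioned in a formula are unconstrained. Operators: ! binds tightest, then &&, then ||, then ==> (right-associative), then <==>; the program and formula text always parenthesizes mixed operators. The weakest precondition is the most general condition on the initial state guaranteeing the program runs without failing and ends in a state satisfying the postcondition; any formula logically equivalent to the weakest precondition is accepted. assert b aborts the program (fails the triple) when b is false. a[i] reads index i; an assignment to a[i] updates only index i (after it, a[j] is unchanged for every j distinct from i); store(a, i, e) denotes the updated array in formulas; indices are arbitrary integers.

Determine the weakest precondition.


Working backward. After the program, the postcondition (3*e - 2 < e - 8 ==> cnt + cnt - 3 > 0) && a[e + 1] > 3 must hold; in canonical form it is (2*e < -6 ==> 2*cnt > 3) && a[e + 1] > 3.
Before skip: (2*e < -6 ==> 2*cnt > 3) && a[e + 1] > 3
Before cnt := e + 8: (2*e < -6 ==> 2*e > -13) && a[e + 1] > 3
Before skip: (2*e < -6 ==> 2*e > -13) && a[e + 1] > 3
Before e := cnt + 6: (2*cnt < -18 ==> 2*cnt > -25) && a[cnt + 7] > 3
Then branch requires (3*cnt > -2 ==> (e <= 1 && (2*cnt < -18 ==> 2*cnt > -25) && a[cnt + 7] > 3)) && ((!(3*cnt > -2)) ==> (e <= 1 && (2*e < -18 ==> 2*e > -25) && store(a, e, e - 4)[e + 7] > 3)); else branch requires (2*cnt < -18 ==> 2*cnt > -25) && a[cnt + 7] > 3.
Before the if: ((3*e >= 3*a[cnt] + 4 <==> cnt + 3*e <= 3) ==> ((3*cnt > -2 ==> (e <= 1 && (2*cnt < -18 ==> 2*cnt > -25) && a[cnt + 7] > 3)) && ((!(3*cnt > -2)) ==> (e <= 1 && (2*e < -18 ==> 2*e > -25) && store(a, e, e - 4)[e + 7] > 3)))) && ((!(3*e >= 3*a[cnt] + 4 <==> cnt + 3*e <= 3)) ==> ((2*cnt < -18 ==> 2*cnt > -25) && a[cnt + 7] > 3))
Answer: WP = ((3*e >= 3*a[cnt] + 4 <==> cnt + 3*e <= 3) ==> ((3*cnt > -2 ==> (e <= 1 && (2*cnt < -18 ==> 2*cnt > -25) && a[cnt + 7] > 3)) && ((!(3*cnt > -2)) ==> (e <= 1 && (2*e < -18 ==> 2*e > -25) && store(a, e, e - 4)[e + 7] > 3)))) && ((!(3*e >= 3*a[cnt] + 4 <==> cnt + 3*e <= 3)) ==> ((2*cnt < -18 ==> 2*cnt > -25) && a[cnt + 7] > 3))


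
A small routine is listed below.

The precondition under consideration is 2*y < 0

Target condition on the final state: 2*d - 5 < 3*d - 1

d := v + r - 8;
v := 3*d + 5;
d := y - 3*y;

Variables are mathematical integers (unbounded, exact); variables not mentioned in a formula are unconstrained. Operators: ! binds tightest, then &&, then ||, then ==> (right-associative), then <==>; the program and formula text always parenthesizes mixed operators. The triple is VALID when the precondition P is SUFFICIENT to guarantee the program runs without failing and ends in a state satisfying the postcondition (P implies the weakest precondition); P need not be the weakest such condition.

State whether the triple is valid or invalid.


Working backward. After the program, the postcondition 2*d - 5 < 3*d - 1 must hold; in canonical form it is d > -4.
Before d := y - 3*y: 2*y < 4
Before v := 3*d + 5: 2*y < 4
Before d := v + r - 8: 2*y < 4
The weakest precondition is 2*y < 4.
Check whether 2*y < 0 implies it.
Every state satisfying the precondition satisfies the weakest precondition: the implication holds.
Answer: valid


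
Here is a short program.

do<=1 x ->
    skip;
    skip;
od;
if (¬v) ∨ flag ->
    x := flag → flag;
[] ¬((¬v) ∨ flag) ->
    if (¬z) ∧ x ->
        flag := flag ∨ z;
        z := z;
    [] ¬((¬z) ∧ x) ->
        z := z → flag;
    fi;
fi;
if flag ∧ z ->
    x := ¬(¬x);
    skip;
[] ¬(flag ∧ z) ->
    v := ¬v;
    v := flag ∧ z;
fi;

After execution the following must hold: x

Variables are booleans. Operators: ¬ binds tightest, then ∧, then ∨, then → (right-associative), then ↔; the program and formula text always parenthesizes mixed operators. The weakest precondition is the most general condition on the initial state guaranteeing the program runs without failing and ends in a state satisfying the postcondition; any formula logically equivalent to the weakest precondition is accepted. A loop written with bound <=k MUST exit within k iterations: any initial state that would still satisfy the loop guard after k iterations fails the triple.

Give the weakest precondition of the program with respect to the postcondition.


Working backward. After the program, x must hold.
Then branch requires x; else branch requires x.
Before the if: ((flag ∧ z) → x) ∧ ((¬(flag ∧ z)) → x)
Then branch requires true; else branch requires (((¬z) ∧ x) → ((((flag ∨ z) ∧ z) → x) ∧ ((¬((flag ∨ z) ∧ z)) → x))) ∧ ((¬((¬z) ∧ x)) → (((flag ∧ (z → flag)) → x) ∧ ((¬(flag ∧ (z → flag))) → x))).
Before the if: (¬((¬v) ∨ flag)) → ((((¬z) ∧ x) → ((((flag ∨ z) ∧ z) → x) ∧ ((¬((flag ∨ z) ∧ z)) → x))) ∧ ((¬((¬z) ∧ x)) → (((flag ∧ (z → flag)) → x) ∧ ((¬(flag ∧ (z → flag))) → x))))
Before the loop (bound <=1), unroll the exhaustion recursion (WP_0 = exit-now case; WP_j = one more guarded iteration, up to j = 1):
  WP_0: (¬x) ∧ ((¬((¬v) ∨ flag)) → ((((¬z) ∧ x) → ((((flag ∨ z) ∧ z) → x) ∧ ((¬((flag ∨ z) ∧ z)) → x))) ∧ ((¬((¬z) ∧ x)) → (((flag ∧ (z → flag)) → x) ∧ ((¬(flag ∧ (z → flag))) → x)))))
  WP_1: (x → ((¬x) ∧ ((¬((¬v) ∨ flag)) → ((((¬z) ∧ x) → ((((flag ∨ z) ∧ z) → x) ∧ ((¬((flag ∨ z) ∧ z)) → x))) ∧ ((¬((¬z) ∧ x)) → (((flag ∧ (z → flag)) → x) ∧ ((¬(flag ∧ (z → flag))) → x))))))) ∧ ((¬x) → ((¬((¬v) ∨ flag)) → ((((¬z) ∧ x) → ((((flag ∨ z) ∧ z) → x) ∧ ((¬((flag ∨ z) ∧ z)) → x))) ∧ ((¬((¬z) ∧ x)) → (((flag ∧ (z → flag)) → x) ∧ ((¬(flag ∧ (z → flag))) → x))))))
So before the loop: (x → ((¬x) ∧ ((¬((¬v) ∨ flag)) → ((((¬z) ∧ x) → ((((flag ∨ z) ∧ z) → x) ∧ ((¬((flag ∨ z) ∧ z)) → x))) ∧ ((¬((¬z) ∧ x)) → (((flag ∧ (z → flag)) → x) ∧ ((¬(flag ∧ (z → flag))) → x))))))) ∧ ((¬x) → ((¬((¬v) ∨ flag)) → ((((¬z) ∧ x) → ((((flag ∨ z) ∧ z) → x) ∧ ((¬((flag ∨ z) ∧ z)) → x))) ∧ ((¬((¬z) ∧ x)) → (((flag ∧ (z → flag)) → x) ∧ ((¬(flag ∧ (z → flag))) → x))))))
Answer: WP = (x → ((¬x) ∧ ((¬((¬v) ∨ flag)) → ((((¬z) ∧ x) → ((((flag ∨ z) ∧ z) → x) ∧ ((¬((flag ∨ z) ∧ z)) → x))) ∧ ((¬((¬z) ∧ x)) → (((flag ∧ (z → flag)) → x) ∧ ((¬(flag ∧ (z → flag))) → x))))))) ∧ ((¬x) → ((¬((¬v) ∨ flag)) → ((((¬z) ∧ x) → ((((flag ∨ z) ∧ z) → x) ∧ ((¬((flag ∨ z) ∧ z)) → x))) ∧ ((¬((¬z) ∧ x)) → (((flag ∧ (z → flag)) → x) ∧ ((¬(flag ∧ (z → flag))) → x))))))


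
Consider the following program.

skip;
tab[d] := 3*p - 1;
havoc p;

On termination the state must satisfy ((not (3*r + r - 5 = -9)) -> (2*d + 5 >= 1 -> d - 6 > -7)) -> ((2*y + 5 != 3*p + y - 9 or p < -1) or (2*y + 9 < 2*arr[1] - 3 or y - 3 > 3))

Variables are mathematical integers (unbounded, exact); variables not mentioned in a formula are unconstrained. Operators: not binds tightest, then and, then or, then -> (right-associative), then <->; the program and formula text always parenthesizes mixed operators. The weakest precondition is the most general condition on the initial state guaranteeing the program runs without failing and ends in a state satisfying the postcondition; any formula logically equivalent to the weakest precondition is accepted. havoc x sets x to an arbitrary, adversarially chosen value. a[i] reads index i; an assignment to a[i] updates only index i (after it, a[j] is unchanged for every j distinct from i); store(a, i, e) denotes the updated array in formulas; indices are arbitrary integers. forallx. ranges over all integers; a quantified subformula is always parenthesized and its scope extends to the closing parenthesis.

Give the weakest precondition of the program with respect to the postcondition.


Working backward. After the program, the postcondition ((not (3*r + r - 5 = -9)) -> (2*d + 5 >= 1 -> d - 6 > -7)) -> ((2*y + 5 != 3*p + y - 9 or p < -1) or (2*y + 9 < 2*arr[1] - 3 or y - 3 > 3)) must hold; in canonical form it is ((not (4*r = -4)) -> (2*d >= -4 -> d > -1)) -> (y != 3*p - 14 or p < -1 or 2*y < 2*arr[1] - 12 or y > 6).
Before havoc p: forall p_1. (((not (4*r = -4)) -> (2*d >= -4 -> d > -1)) -> (y != 3*p_1 - 14 or p_1 < -1 or 2*y < 2*arr[1] - 12 or y > 6))
Before tab[d] := 3*p - 1: forall p_1. (((not (4*r = -4)) -> (2*d >= -4 -> d > -1)) -> (y != 3*p_1 - 14 or p_1 < -1 or 2*y < 2*arr[1] - 12 or y > 6))
Before skip: forall p_1. (((not (4*r = -4)) -> (2*d >= -4 -> d > -1)) -> (y != 3*p_1 - 14 or p_1 < -1 or 2*y < 2*arr[1] - 12 or y > 6))
Answer: WP = forall p_1. (((not (4*r = -4)) -> (2*d >= -4 -> d > -1)) -> (y != 3*p_1 - 14 or p_1 < -1 or 2*y < 2*arr[1] - 12 or y > 6))


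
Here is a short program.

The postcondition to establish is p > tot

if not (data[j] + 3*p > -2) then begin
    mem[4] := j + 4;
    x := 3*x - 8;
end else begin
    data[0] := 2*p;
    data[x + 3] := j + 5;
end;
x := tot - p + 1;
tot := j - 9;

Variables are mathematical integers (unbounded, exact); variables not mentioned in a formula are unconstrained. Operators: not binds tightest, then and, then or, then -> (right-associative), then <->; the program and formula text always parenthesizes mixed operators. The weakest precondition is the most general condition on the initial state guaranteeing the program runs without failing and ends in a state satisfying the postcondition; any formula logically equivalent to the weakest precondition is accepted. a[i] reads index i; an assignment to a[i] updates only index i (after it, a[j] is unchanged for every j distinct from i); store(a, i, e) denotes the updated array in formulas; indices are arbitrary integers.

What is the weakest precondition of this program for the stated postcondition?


Working backward. After the program, p > tot must hold.
Before tot := j - 9: p > j - 9
Before x := tot - p + 1: p > j - 9
Then branch requires p > j - 9; else branch requires p > j - 9.
Before the if: ((not (data[j] + 3*p > -2)) -> p > j - 9) and (data[j] + 3*p > -2 -> p > j - 9)
Answer: WP = ((not (data[j] + 3*p > -2)) -> p > j - 9) and (data[j] + 3*p > -2 -> p > j - 9)


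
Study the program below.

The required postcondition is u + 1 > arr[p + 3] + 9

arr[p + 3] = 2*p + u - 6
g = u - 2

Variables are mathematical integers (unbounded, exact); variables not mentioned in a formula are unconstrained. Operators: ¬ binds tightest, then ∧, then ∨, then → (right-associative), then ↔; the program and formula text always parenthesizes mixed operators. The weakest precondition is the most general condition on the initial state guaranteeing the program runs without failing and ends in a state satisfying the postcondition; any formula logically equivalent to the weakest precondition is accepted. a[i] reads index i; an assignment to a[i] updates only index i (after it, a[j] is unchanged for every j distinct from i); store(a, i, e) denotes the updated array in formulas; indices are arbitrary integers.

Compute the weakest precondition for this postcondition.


Working backward. After the program, the postcondition u + 1 > arr[p + 3] + 9 must hold; in canonical form it is u > arr[p + 3] + 8.
Before g := u - 2: u > arr[p + 3] + 8
Before arr[p + 3] := 2*p + u - 6: u > store(arr, p + 3, 2*p + u - 6)[p + 3] + 8
Answer: WP = u > store(arr, p + 3, 2*p + u - 6)[p + 3] + 8


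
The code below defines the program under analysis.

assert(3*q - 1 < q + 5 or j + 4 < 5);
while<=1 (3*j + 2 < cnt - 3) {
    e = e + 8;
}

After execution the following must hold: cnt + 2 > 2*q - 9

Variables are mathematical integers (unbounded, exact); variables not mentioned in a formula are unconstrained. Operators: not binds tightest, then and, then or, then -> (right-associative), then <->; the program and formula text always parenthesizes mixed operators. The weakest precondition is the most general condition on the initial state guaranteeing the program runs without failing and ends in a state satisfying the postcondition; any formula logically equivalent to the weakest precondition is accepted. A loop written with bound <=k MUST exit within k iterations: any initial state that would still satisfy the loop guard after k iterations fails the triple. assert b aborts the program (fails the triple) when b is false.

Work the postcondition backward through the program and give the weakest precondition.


Working backward. After the program, the postcondition cnt + 2 > 2*q - 9 must hold; in canonical form it is cnt > 2*q - 11.
Before the loop (bound <=1), unroll the exhaustion recursion (WP_0 = exit-now case; WP_j = one more guarded iteration, up to j = 1):
  WP_0: (not (3*j < cnt - 5)) and cnt > 2*q - 11
  WP_1: (3*j < cnt - 5 -> ((not (3*j < cnt - 5)) and cnt > 2*q - 11)) and ((not (3*j < cnt - 5)) -> cnt > 2*q - 11)
So before the loop: (3*j < cnt - 5 -> ((not (3*j < cnt - 5)) and cnt > 2*q - 11)) and ((not (3*j < cnt - 5)) -> cnt > 2*q - 11)
Before assert 3*q - 1 < q + 5 or j + 4 < 5: (2*q < 6 or j < 1) and (3*j < cnt - 5 -> ((not (3*j < cnt - 5)) and cnt > 2*q - 11)) and ((not (3*j < cnt - 5)) -> cnt > 2*q - 11)
Answer: WP = (2*q < 6 or j < 1) and (3*j < cnt - 5 -> ((not (3*j < cnt - 5)) and cnt > 2*q - 11)) and ((not (3*j < cnt - 5)) -> cnt > 2*q - 11)


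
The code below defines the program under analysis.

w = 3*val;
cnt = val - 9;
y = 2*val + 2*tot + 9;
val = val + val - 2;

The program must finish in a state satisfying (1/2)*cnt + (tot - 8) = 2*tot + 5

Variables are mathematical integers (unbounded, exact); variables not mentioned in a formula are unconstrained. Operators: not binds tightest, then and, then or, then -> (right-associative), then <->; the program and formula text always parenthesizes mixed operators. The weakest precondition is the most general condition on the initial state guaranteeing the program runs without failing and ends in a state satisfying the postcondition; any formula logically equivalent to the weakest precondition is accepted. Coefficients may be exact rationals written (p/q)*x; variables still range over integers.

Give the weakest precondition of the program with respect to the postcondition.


Working backward. After the program, the postcondition (1/2)*cnt + (tot - 8) = 2*tot + 5 must hold; in canonical form it is (1/2)*cnt = tot + 13.
Before val := val + val - 2: (1/2)*cnt = tot + 13
Before y := 2*val + 2*tot + 9: (1/2)*cnt = tot + 13
Before cnt := val - 9: (1/2)*val = tot + 35/2
Before w := 3*val: (1/2)*val = tot + 35/2
Answer: WP = (1/2)*val = tot + 35/2


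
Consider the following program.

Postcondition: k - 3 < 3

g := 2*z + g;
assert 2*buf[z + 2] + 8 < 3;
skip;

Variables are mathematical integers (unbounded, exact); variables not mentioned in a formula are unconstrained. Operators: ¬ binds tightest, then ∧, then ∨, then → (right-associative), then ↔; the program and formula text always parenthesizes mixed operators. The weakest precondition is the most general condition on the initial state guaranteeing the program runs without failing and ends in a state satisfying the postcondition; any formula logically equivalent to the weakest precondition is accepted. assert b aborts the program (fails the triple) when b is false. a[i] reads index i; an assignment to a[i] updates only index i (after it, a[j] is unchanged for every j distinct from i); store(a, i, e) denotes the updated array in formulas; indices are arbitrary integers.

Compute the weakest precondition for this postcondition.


Working backward. After the program, the postcondition k - 3 < 3 must hold; in canonical form it is k < 6.
Before skip: k < 6
Before assert 2*buf[z + 2] + 8 < 3: 2*buf[z + 2] < -5 ∧ k < 6
Before g := 2*z + g: 2*buf[z + 2] < -5 ∧ k < 6
Answer: WP = 2*buf[z + 2] < -5 ∧ k < 6


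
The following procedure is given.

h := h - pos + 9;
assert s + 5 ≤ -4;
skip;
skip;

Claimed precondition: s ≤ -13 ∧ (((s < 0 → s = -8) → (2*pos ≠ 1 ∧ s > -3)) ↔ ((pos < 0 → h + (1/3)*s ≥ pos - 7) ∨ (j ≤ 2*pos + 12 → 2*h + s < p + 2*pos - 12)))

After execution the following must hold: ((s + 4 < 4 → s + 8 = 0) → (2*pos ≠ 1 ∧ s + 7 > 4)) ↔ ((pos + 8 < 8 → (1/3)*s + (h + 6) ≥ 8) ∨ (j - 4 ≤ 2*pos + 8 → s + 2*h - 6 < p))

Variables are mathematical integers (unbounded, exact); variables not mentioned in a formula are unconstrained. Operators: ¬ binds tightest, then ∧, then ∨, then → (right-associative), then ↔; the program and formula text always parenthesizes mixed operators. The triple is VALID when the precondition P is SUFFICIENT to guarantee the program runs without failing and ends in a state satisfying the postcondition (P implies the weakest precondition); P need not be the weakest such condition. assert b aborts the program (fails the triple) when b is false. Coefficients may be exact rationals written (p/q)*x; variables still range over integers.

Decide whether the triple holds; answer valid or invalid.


Working backward. After the program, the postcondition ((s + 4 < 4 → s + 8 = 0) → (2*pos ≠ 1 ∧ s + 7 > 4)) ↔ ((pos + 8 < 8 → (1/3)*s + (h + 6) ≥ 8) ∨ (j - 4 ≤ 2*pos + 8 → s + 2*h - 6 < p)) must hold; in canonical form it is ((s < 0 → s = -8) → (2*pos ≠ 1 ∧ s > -3)) ↔ ((pos < 0 → h + (1/3)*s ≥ 2) ∨ (j ≤ 2*pos + 12 → 2*h + s < p + 6)).
Before skip: ((s < 0 → s = -8) → (2*pos ≠ 1 ∧ s > -3)) ↔ ((pos < 0 → h + (1/3)*s ≥ 2) ∨ (j ≤ 2*pos + 12 → 2*h + s < p + 6))
Before skip: ((s < 0 → s = -8) → (2*pos ≠ 1 ∧ s > -3)) ↔ ((pos < 0 → h + (1/3)*s ≥ 2) ∨ (j ≤ 2*pos + 12 → 2*h + s < p + 6))
Before assert s + 5 ≤ -4: s ≤ -9 ∧ (((s < 0 → s = -8) → (2*pos ≠ 1 ∧ s > -3)) ↔ ((pos < 0 → h + (1/3)*s ≥ 2) ∨ (j ≤ 2*pos + 12 → 2*h + s < p + 6)))
Before h := h - pos + 9: s ≤ -9 ∧ (((s < 0 → s = -8) → (2*pos ≠ 1 ∧ s > -3)) ↔ ((pos < 0 → h + (1/3)*s ≥ pos - 7) ∨ (j ≤ 2*pos + 12 → 2*h + s < p + 2*pos - 12)))
The weakest precondition is s ≤ -9 ∧ (((s < 0 → s = -8) → (2*pos ≠ 1 ∧ s > -3)) ↔ ((pos < 0 → h + (1/3)*s ≥ pos - 7) ∨ (j ≤ 2*pos + 12 → 2*h + s < p + 2*pos - 12))).
Check whether s ≤ -13 ∧ (((s < 0 → s = -8) → (2*pos ≠ 1 ∧ s > -3)) ↔ ((pos < 0 → h + (1/3)*s ≥ pos - 7) ∨ (j ≤ 2*pos + 12 → 2*h + s < p + 2*pos - 12))) implies it.
Every state satisfying the precondition satisfies the weakest precondition: the implication holds.
Answer: valid


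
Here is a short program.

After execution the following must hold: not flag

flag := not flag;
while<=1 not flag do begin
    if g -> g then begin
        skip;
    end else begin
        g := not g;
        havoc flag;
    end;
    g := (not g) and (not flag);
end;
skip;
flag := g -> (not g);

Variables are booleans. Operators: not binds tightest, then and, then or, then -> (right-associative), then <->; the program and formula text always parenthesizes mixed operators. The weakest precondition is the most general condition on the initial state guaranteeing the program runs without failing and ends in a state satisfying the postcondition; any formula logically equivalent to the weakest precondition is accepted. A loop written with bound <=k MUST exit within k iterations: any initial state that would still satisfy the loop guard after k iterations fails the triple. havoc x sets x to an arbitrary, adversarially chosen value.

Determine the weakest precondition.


Working backward. After the program, not flag must hold.
Before flag := g -> (not g): not (g -> (not g))
Before skip: not (g -> (not g))
Before the loop (bound <=1), unroll the exhaustion recursion (WP_0 = exit-now case; WP_j = one more guarded iteration, up to j = 1):
  WP_0: flag and (not (g -> (not g)))
  WP_1: ((not flag) -> (flag and (not (((not g) and (not flag)) -> (not ((not g) and (not flag))))))) and (flag -> (not (g -> (not g))))
So before the loop: ((not flag) -> (flag and (not (((not g) and (not flag)) -> (not ((not g) and (not flag))))))) and (flag -> (not (g -> (not g))))
Before flag := not flag: (flag -> ((not flag) and (not (((not g) and flag) -> (not ((not g) and flag)))))) and ((not flag) -> (not (g -> (not g))))
Answer: WP = (flag -> ((not flag) and (not (((not g) and flag) -> (not ((not g) and flag)))))) and ((not flag) -> (not (g -> (not g))))


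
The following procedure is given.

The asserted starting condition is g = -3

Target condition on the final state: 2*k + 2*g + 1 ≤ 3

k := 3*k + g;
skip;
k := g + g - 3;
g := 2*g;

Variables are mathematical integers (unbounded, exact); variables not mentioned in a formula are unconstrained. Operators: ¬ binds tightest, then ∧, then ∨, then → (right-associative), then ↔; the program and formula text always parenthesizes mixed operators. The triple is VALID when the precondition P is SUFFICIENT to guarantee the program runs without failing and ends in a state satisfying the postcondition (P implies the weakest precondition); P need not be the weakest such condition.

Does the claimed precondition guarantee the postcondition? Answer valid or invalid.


Working backward. After the program, the postcondition 2*k + 2*g + 1 ≤ 3 must hold; in canonical form it is 2*g + 2*k ≤ 2.
Before g := 2*g: 4*g + 2*k ≤ 2
Before k := g + g - 3: 8*g ≤ 8
Before skip: 8*g ≤ 8
Before k := 3*k + g: 8*g ≤ 8
The weakest precondition is 8*g ≤ 8.
Check whether g = -3 implies it.
Every state satisfying the precondition satisfies the weakest precondition: the implication holds.
Answer: valid


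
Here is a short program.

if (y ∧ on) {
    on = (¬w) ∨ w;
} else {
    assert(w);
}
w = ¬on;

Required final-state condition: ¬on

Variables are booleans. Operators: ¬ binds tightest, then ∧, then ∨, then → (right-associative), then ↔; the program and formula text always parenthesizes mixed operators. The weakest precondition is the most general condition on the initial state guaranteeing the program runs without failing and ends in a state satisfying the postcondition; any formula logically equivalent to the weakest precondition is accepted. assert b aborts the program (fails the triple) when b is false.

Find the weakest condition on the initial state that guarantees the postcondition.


Working backward. After the program, ¬on must hold.
Before w := ¬on: ¬on
Then branch requires false; else branch requires w ∧ (¬on).
Before the if: (¬(y ∧ on)) ∧ ((¬(y ∧ on)) → (w ∧ (¬on)))
Answer: WP = (¬(y ∧ on)) ∧ ((¬(y ∧ on)) → (w ∧ (¬on)))


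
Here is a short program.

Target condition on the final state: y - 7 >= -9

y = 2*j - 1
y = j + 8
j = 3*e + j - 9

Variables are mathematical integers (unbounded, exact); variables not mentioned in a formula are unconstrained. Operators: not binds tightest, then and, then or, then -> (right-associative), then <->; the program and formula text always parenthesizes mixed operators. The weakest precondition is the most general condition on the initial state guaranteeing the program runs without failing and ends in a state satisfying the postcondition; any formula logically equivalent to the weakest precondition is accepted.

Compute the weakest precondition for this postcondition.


Working backward. After the program, the postcondition y - 7 >= -9 must hold; in canonical form it is y >= -2.
Before j := 3*e + j - 9: y >= -2
Before y := j + 8: j >= -10
Before y := 2*j - 1: j >= -10
Answer: WP = j >= -10


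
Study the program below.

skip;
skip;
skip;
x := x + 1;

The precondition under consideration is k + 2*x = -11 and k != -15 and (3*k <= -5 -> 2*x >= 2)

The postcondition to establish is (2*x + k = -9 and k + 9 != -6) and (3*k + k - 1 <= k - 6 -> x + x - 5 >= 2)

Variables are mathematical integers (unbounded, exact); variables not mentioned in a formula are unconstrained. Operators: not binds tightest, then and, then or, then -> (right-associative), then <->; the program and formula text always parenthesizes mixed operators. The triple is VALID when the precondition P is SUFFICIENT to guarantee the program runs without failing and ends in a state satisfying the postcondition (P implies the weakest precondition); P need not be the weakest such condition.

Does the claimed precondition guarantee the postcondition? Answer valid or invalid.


Working backward. After the program, the postcondition (2*x + k = -9 and k + 9 != -6) and (3*k + k - 1 <= k - 6 -> x + x - 5 >= 2) must hold; in canonical form it is k + 2*x = -9 and k != -15 and (3*k <= -5 -> 2*x >= 7).
Before x := x + 1: k + 2*x = -11 and k != -15 and (3*k <= -5 -> 2*x >= 5)
Before skip: k + 2*x = -11 and k != -15 and (3*k <= -5 -> 2*x >= 5)
Before skip: k + 2*x = -11 and k != -15 and (3*k <= -5 -> 2*x >= 5)
Before skip: k + 2*x = -11 and k != -15 and (3*k <= -5 -> 2*x >= 5)
The weakest precondition is k + 2*x = -11 and k != -15 and (3*k <= -5 -> 2*x >= 5).
Check whether k + 2*x = -11 and k != -15 and (3*k <= -5 -> 2*x >= 2) implies it.
Countermodel: at the initial state k = -13, x = 1, the precondition holds but the weakest precondition fails.
Answer: invalid


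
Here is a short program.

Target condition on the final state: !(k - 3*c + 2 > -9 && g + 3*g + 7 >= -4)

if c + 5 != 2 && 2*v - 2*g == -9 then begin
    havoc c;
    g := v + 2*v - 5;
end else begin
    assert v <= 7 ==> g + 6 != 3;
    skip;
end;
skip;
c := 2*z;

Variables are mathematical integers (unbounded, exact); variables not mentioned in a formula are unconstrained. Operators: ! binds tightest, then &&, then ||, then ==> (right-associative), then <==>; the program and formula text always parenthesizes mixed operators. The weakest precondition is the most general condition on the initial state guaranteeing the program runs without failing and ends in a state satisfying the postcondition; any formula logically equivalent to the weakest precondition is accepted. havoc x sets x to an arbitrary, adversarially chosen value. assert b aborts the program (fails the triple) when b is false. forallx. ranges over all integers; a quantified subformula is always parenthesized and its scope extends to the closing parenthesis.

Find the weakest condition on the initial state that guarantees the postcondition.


Working backward. After the program, the postcondition !(k - 3*c + 2 > -9 && g + 3*g + 7 >= -4) must hold; in canonical form it is !(k > 3*c - 11 && 4*g >= -11).
Before c := 2*z: !(k > 6*z - 11 && 4*g >= -11)
Before skip: !(k > 6*z - 11 && 4*g >= -11)
Then branch requires !(k > 6*z - 11 && 12*v >= 9); else branch requires (v <= 7 ==> g != -3) && (!(k > 6*z - 11 && 4*g >= -11)).
Before the if: ((c != -3 && 2*v == 2*g - 9) ==> (!(k > 6*z - 11 && 12*v >= 9))) && ((!(c != -3 && 2*v == 2*g - 9)) ==> ((v <= 7 ==> g != -3) && (!(k > 6*z - 11 && 4*g >= -11))))
Answer: WP = ((c != -3 && 2*v == 2*g - 9) ==> (!(k > 6*z - 11 && 12*v >= 9))) && ((!(c != -3 && 2*v == 2*g - 9)) ==> ((v <= 7 ==> g != -3) && (!(k > 6*z - 11 && 4*g >= -11))))
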